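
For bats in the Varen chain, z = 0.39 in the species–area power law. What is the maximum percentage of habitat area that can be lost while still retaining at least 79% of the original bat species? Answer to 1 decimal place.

Need (A_new/A_old)^0.39 = 0.79, so A_new/A_old = 0.79^(1/0.39) = 0.79^2.564
ln(A_new/A_old) = ln 0.79 / 0.39 = -0.2357 / 0.39 = -0.6044
A_new/A_old = e^-0.6044 ≈ 0.5464
Fraction that can be lost = 1 − 0.5464 = 0.4536

45.4%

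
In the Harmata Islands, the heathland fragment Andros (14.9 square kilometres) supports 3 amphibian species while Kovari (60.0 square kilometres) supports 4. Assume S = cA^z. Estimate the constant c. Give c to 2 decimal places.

1.72

z = ln(S₂/S₁) / ln(A₂/A₁) = ln(4/3) / ln(60/14.9) = 0.2877 / 1.3930 = 0.2065
c = S₁ / A₁^z = 3 / 14.9^0.2065 = 3 / 1.747 = 1.717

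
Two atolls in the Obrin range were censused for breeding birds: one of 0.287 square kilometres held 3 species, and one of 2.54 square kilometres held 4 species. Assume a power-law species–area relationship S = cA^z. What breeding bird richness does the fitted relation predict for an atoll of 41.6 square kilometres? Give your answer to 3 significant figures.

5.78

z = ln(4/3) / ln(2.54/0.287) = 0.2877 / 2.1804 = 0.1319
c = 3 / 0.287^0.1319 = 3 / 0.8482 = 3.537
S₃ = 3.537 × 41.6^0.1319 = 3.537 × 1.635 ≈ 5.785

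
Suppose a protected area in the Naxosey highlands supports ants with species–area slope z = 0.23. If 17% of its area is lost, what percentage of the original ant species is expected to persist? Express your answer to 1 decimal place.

95.8%

S_new/S_old = (A_new/A_old)^z = 0.83^0.23
= exp(0.23 × ln 0.83) = exp(0.23 × -0.1863) = exp(-0.0429) ≈ 0.958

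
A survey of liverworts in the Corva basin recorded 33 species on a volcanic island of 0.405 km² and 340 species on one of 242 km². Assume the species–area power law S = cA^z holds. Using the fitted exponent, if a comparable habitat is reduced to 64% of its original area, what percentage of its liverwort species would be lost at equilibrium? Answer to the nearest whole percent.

z = ln(340/33) / ln(242/0.405) = 2.3324 / 6.3928 = 0.3649
S_new/S_old = (A_new/A_old)^z = 0.64^0.3649 = exp(0.3649 × -0.4463) = 0.8497
Fraction lost = 1 − 0.8497 = 0.1503

15%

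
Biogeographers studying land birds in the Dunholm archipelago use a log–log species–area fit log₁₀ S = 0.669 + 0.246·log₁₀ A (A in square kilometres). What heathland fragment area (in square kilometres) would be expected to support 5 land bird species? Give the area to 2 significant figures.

5 = 4.667 × A^0.246  ⇒  A^0.246 = 5/4.667 = 1.071
ln A = ln(1.071) / 0.246 = 0.0690 / 0.246 = 0.2805
A = e^0.2805 ≈ 1.324 square kilometres

1.3 square kilometres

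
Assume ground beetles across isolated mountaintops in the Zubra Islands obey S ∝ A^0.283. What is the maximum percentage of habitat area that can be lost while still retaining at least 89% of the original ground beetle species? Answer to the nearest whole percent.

34%

Need (A_new/A_old)^0.283 = 0.89, so A_new/A_old = 0.89^(1/0.283) = 0.89^3.534
ln(A_new/A_old) = ln 0.89 / 0.283 = -0.1165 / 0.283 = -0.4118
A_new/A_old = e^-0.4118 ≈ 0.6625
Fraction that can be lost = 1 − 0.6625 = 0.3375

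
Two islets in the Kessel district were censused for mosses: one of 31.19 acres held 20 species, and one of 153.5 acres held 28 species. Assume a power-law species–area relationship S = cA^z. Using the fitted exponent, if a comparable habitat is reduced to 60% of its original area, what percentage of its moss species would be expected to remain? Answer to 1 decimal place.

z = ln(28/20) / ln(153.5/31.19) = 0.3365 / 1.5936 = 0.2111
S_new/S_old = (A_new/A_old)^z = 0.6^0.2111 = exp(0.2111 × -0.5108) = 0.8978

89.8%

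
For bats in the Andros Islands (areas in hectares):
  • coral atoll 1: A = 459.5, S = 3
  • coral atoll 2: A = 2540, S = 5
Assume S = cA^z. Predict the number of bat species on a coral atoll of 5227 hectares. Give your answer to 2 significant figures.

z = ln(5/3) / ln(2540/459.5) = 0.5108 / 1.7098 = 0.2988
c = 3 / 459.5^0.2988 = 3 / 6.243 = 0.4805
S₃ = 0.4805 × 5227^0.2988 = 0.4805 × 12.91 ≈ 6.203

6.2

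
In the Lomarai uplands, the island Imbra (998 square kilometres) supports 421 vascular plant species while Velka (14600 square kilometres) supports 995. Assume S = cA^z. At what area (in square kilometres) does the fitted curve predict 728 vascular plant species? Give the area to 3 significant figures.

5510 square kilometres

z = ln(995/421) / ln(14600/998) = 0.8601 / 2.6830 = 0.3206
c = 421 / 998^0.3206 = 421 / 9.151 = 46.01
A = (728/46.01)^(1/0.3206) ⇒ ln A = ln(15.82)/0.3206 = 8.6141
A = e^8.6141 ≈ 5509 square kilometres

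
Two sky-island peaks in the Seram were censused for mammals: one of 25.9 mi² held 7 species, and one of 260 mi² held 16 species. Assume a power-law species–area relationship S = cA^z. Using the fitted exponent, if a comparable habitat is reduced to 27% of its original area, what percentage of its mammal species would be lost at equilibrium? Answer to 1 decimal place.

37.5%

z = ln(16/7) / ln(260/25.9) = 0.8267 / 2.3064 = 0.3584
S_new/S_old = (A_new/A_old)^z = 0.27^0.3584 = exp(0.3584 × -1.3093) = 0.6254
Fraction lost = 1 − 0.6254 = 0.3746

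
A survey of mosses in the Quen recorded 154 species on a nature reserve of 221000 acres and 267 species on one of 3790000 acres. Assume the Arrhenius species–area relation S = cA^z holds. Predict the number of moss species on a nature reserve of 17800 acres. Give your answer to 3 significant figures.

z = ln(267/154) / ln(3790000/221000) = 0.5503 / 2.8420 = 0.1936
c = 154 / 221000^0.1936 = 154 / 10.84 = 14.21
S₃ = 14.21 × 17800^0.1936 = 14.21 × 6.653 ≈ 94.56

94.6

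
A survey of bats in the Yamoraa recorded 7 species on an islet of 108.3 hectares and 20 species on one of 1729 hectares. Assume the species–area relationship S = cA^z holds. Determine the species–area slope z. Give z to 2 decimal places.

0.38

Taking logs: ln S = ln c + z ln A, so z = (ln S₂ − ln S₁)/(ln A₂ − ln A₁).
z = ln(20/7) / ln(1729/108.3) = ln(2.857) / ln(15.96) = 1.0498 / 2.7704 = 0.3789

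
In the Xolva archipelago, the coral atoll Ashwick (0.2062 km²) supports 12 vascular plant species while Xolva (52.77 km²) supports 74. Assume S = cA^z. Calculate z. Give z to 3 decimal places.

Taking logs: ln S = ln c + z ln A, so z = (ln S₂ − ln S₁)/(ln A₂ − ln A₁).
z = ln(74/12) / ln(52.77/0.2062) = ln(6.167) / ln(255.9) = 1.8192 / 5.5449 = 0.3281

0.328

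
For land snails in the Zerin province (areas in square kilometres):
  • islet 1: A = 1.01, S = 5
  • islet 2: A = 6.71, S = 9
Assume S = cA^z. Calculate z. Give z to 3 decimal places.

0.310

Taking logs: ln S = ln c + z ln A, so z = (ln S₂ − ln S₁)/(ln A₂ − ln A₁).
z = ln(9/5) / ln(6.71/1.01) = ln(1.8) / ln(6.644) = 0.5878 / 1.8936 = 0.3104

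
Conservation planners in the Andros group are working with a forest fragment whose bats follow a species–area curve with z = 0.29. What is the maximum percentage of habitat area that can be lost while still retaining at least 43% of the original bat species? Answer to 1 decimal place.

94.6%

Need (A_new/A_old)^0.29 = 0.43, so A_new/A_old = 0.43^(1/0.29) = 0.43^3.448
ln(A_new/A_old) = ln 0.43 / 0.29 = -0.8440 / 0.29 = -2.9102
A_new/A_old = e^-2.9102 ≈ 0.05446
Fraction that can be lost = 1 − 0.05446 = 0.9455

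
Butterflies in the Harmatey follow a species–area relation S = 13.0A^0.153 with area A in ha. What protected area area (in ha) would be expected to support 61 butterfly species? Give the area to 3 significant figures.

61 = 13 × A^0.153  ⇒  A^0.153 = 61/13 = 4.692
ln A = ln(4.692) / 0.153 = 1.5459 / 0.153 = 10.1041
A = e^10.1041 ≈ 24443 ha

24400 ha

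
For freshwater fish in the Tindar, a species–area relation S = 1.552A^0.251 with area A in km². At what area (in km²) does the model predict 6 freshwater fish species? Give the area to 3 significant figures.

219 km²

6 = 1.552 × A^0.251  ⇒  A^0.251 = 6/1.552 = 3.866
ln A = ln(3.866) / 0.251 = 1.3522 / 0.251 = 5.3873
A = e^5.3873 ≈ 218.6 km²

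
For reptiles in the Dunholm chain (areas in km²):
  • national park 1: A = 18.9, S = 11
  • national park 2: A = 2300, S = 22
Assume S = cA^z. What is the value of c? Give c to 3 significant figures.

7.20

z = ln(S₂/S₁) / ln(A₂/A₁) = ln(22/11) / ln(2300/18.9) = 0.6931 / 4.8015 = 0.1444
c = S₁ / A₁^z = 11 / 18.9^0.1444 = 11 / 1.529 = 7.197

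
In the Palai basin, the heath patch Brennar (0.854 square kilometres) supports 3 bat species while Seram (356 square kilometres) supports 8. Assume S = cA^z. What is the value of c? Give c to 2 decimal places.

z = ln(S₂/S₁) / ln(A₂/A₁) = ln(8/3) / ln(356/0.854) = 0.9808 / 6.0328 = 0.1626
c = S₁ / A₁^z = 3 / 0.854^0.1626 = 3 / 0.9747 = 3.078

3.08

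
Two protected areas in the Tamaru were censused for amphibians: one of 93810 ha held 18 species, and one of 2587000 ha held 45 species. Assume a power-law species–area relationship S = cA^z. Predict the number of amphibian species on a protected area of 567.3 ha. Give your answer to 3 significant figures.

4.39

z = ln(45/18) / ln(2587000/93810) = 0.9163 / 3.3170 = 0.2762
c = 18 / 93810^0.2762 = 18 / 23.63 = 0.7616
S₃ = 0.7616 × 567.3^0.2762 = 0.7616 × 5.764 ≈ 4.39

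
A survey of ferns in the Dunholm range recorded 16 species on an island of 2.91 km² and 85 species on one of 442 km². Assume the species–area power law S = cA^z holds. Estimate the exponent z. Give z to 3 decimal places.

0.332

Taking logs: ln S = ln c + z ln A, so z = (ln S₂ − ln S₁)/(ln A₂ − ln A₁).
z = ln(85/16) / ln(442/2.91) = ln(5.312) / ln(151.9) = 1.6701 / 5.0232 = 0.3325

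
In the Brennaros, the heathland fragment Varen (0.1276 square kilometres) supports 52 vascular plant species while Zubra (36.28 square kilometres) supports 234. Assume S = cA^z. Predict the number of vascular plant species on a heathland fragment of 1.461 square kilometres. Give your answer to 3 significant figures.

99.5

z = ln(234/52) / ln(36.28/0.1276) = 1.5041 / 5.6501 = 0.2662
c = 52 / 0.1276^0.2662 = 52 / 0.5781 = 89.96
S₃ = 89.96 × 1.461^0.2662 = 89.96 × 1.106 ≈ 99.51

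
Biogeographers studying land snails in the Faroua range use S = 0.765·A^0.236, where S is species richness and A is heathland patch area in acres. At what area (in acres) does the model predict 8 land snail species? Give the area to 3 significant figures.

8 = 0.765 × A^0.236  ⇒  A^0.236 = 8/0.765 = 10.46
ln A = ln(10.46) / 0.236 = 2.3473 / 0.236 = 9.9463
A = e^9.9463 ≈ 20874 acres

20900 acres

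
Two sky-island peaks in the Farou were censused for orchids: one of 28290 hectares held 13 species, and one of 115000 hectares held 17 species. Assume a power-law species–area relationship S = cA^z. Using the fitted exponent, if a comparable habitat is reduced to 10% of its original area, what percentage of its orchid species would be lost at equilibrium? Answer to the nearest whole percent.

z = ln(17/13) / ln(115000/28290) = 0.2683 / 1.4024 = 0.1913
S_new/S_old = (A_new/A_old)^z = 0.1^0.1913 = exp(0.1913 × -2.3026) = 0.6437
Fraction lost = 1 − 0.6437 = 0.3563

36%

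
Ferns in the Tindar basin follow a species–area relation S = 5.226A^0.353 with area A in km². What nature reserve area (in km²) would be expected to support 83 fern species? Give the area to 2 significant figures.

83 = 5.226 × A^0.353  ⇒  A^0.353 = 83/5.226 = 15.88
ln A = ln(15.88) / 0.353 = 2.7652 / 0.353 = 7.8334
A = e^7.8334 ≈ 2524 km²

2500 km²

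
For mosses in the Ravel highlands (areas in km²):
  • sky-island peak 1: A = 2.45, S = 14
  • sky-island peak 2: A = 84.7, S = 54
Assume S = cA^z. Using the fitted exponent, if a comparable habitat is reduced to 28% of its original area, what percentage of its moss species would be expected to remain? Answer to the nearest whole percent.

z = ln(54/14) / ln(84.7/2.45) = 1.3499 / 3.5430 = 0.3810
S_new/S_old = (A_new/A_old)^z = 0.28^0.3810 = exp(0.3810 × -1.2730) = 0.6157

62%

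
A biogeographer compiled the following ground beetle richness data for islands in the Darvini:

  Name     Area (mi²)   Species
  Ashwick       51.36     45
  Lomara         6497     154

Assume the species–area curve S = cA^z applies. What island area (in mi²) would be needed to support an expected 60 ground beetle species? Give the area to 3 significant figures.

159 mi²

z = ln(154/45) / ln(6497/51.36) = 1.2303 / 4.8402 = 0.2542
c = 45 / 51.36^0.2542 = 45 / 2.721 = 16.54
A = (60/16.54)^(1/0.2542) ⇒ ln A = ln(3.629)/0.2542 = 5.0707
A = e^5.0707 ≈ 159.3 mi²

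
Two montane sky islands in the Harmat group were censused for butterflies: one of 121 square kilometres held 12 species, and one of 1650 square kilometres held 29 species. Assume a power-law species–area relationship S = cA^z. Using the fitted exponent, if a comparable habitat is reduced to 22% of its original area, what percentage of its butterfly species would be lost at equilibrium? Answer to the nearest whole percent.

40%

z = ln(29/12) / ln(1650/121) = 0.8824 / 2.6127 = 0.3377
S_new/S_old = (A_new/A_old)^z = 0.22^0.3377 = exp(0.3377 × -1.5141) = 0.5997
Fraction lost = 1 − 0.5997 = 0.4003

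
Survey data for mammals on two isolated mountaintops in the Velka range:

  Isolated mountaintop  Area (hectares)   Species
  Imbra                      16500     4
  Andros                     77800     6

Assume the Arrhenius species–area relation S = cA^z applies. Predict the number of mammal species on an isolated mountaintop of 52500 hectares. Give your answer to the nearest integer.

z = ln(6/4) / ln(77800/16500) = 0.4055 / 1.5508 = 0.2615
c = 4 / 16500^0.2615 = 4 / 12.67 = 0.3158
S₃ = 0.3158 × 52500^0.2615 = 0.3158 × 17.14 ≈ 5.414

5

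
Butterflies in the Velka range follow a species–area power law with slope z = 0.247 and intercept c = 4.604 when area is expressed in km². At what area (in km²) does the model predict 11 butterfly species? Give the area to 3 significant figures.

34.0 km²

11 = 4.604 × A^0.247  ⇒  A^0.247 = 11/4.604 = 2.389
ln A = ln(2.389) / 0.247 = 0.8710 / 0.247 = 3.5262
A = e^3.5262 ≈ 33.99 km²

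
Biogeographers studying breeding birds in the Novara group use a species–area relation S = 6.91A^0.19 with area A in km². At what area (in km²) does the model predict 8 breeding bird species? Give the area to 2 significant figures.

8 = 6.91 × A^0.19  ⇒  A^0.19 = 8/6.91 = 1.158
ln A = ln(1.158) / 0.19 = 0.1465 / 0.19 = 0.7709
A = e^0.7709 ≈ 2.162 km²

2.2 km²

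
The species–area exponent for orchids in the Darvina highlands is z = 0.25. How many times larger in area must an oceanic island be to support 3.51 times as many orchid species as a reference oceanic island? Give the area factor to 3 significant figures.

(A₂/A₁)^0.25 = 3.51, so A₂/A₁ = 3.51^(1/0.25) = 3.51^4
ln(A₂/A₁) = ln 3.51 / 0.25 = 1.2556 / 0.25 = 5.0225
A₂/A₁ = e^5.0225 ≈ 151.8

152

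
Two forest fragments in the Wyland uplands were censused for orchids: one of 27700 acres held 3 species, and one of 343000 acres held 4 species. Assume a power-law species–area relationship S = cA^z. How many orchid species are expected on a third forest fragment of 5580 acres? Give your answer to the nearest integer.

z = ln(4/3) / ln(343000/27700) = 0.2877 / 2.5163 = 0.1143
c = 3 / 27700^0.1143 = 3 / 3.22 = 0.9316
S₃ = 0.9316 × 5580^0.1143 = 0.9316 × 2.681 ≈ 2.498

2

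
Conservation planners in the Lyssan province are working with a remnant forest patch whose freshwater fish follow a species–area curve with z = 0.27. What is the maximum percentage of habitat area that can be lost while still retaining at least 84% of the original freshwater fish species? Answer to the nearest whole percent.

Need (A_new/A_old)^0.27 = 0.84, so A_new/A_old = 0.84^(1/0.27) = 0.84^3.704
ln(A_new/A_old) = ln 0.84 / 0.27 = -0.1744 / 0.27 = -0.6458
A_new/A_old = e^-0.6458 ≈ 0.5243
Fraction that can be lost = 1 − 0.5243 = 0.4757

48%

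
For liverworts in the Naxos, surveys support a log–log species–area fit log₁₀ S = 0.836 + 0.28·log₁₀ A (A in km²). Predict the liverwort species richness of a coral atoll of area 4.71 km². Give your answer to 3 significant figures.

S = 6.855 × 4.71^0.28 = 6.855 × 1.543 ≈ 10.58

10.6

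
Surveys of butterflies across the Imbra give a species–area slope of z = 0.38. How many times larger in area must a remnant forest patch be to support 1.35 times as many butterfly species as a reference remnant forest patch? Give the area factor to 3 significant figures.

(A₂/A₁)^0.38 = 1.35, so A₂/A₁ = 1.35^(1/0.38) = 1.35^2.632
ln(A₂/A₁) = ln 1.35 / 0.38 = 0.3001 / 0.38 = 0.7897
A₂/A₁ = e^0.7897 ≈ 2.203

2.20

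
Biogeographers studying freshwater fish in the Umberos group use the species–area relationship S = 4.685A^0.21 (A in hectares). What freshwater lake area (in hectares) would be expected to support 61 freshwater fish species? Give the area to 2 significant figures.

61 = 4.685 × A^0.21  ⇒  A^0.21 = 61/4.685 = 13.02
ln A = ln(13.02) / 0.21 = 2.5665 / 0.21 = 12.2215
A = e^12.2215 ≈ 203103 hectares

200000 hectares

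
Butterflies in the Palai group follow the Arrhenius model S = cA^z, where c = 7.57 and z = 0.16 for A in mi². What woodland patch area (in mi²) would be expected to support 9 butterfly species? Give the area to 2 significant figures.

9 = 7.57 × A^0.16  ⇒  A^0.16 = 9/7.57 = 1.189
ln A = ln(1.189) / 0.16 = 0.1730 / 0.16 = 1.0814
A = e^1.0814 ≈ 2.949 mi²

2.9 mi²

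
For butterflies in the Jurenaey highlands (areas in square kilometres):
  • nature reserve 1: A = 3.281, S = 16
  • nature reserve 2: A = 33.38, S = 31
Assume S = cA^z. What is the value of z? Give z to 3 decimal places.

Taking logs: ln S = ln c + z ln A, so z = (ln S₂ − ln S₁)/(ln A₂ − ln A₁).
z = ln(31/16) / ln(33.38/3.281) = ln(1.938) / ln(10.17) = 0.6614 / 2.3198 = 0.2851

0.285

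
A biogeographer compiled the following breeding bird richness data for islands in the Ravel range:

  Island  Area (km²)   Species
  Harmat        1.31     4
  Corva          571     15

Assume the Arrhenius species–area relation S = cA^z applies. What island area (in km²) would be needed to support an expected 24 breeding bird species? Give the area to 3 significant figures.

4960 km²

z = ln(15/4) / ln(571/1.31) = 1.3218 / 6.0774 = 0.2175
c = 4 / 1.31^0.2175 = 4 / 1.06 = 3.772
A = (24/3.772)^(1/0.2175) ⇒ ln A = ln(6.363)/0.2175 = 8.5084
A = e^8.5084 ≈ 4956 km²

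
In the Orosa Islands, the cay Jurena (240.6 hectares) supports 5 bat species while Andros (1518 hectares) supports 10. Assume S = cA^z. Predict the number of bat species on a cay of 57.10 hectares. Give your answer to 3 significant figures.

z = ln(10/5) / ln(1518/240.6) = 0.6931 / 1.8420 = 0.3763
c = 5 / 240.6^0.3763 = 5 / 7.872 = 0.6352
S₃ = 0.6352 × 57.1^0.3763 = 0.6352 × 4.582 ≈ 2.91

2.91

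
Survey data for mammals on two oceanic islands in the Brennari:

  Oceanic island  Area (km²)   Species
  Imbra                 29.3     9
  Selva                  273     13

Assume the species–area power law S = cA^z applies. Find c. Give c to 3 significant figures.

5.16

z = ln(S₂/S₁) / ln(A₂/A₁) = ln(13/9) / ln(273/29.3) = 0.3677 / 2.2319 = 0.1648
c = S₁ / A₁^z = 9 / 29.3^0.1648 = 9 / 1.745 = 5.159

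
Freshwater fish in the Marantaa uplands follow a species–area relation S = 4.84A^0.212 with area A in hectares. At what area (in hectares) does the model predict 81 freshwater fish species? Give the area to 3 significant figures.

591000 hectares

81 = 4.84 × A^0.212  ⇒  A^0.212 = 81/4.84 = 16.74
ln A = ln(16.74) / 0.212 = 2.8175 / 0.212 = 13.2903
A = e^13.2903 ≈ 591405 hectares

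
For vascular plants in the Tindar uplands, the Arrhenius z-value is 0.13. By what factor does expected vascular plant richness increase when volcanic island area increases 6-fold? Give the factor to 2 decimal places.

1.26

S₂/S₁ = (A₂/A₁)^z = 6^0.13
ln(S₂/S₁) = 0.13 × ln 6 = 0.13 × 1.7918 = 0.2329
S₂/S₁ = e^0.2329 ≈ 1.262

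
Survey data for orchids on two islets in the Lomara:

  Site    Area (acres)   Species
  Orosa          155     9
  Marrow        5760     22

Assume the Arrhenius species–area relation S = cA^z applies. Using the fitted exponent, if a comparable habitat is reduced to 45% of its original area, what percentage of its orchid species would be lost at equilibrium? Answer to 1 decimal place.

z = ln(22/9) / ln(5760/155) = 0.8938 / 3.6153 = 0.2472
S_new/S_old = (A_new/A_old)^z = 0.45^0.2472 = exp(0.2472 × -0.7985) = 0.8208
Fraction lost = 1 − 0.8208 = 0.1792

17.9%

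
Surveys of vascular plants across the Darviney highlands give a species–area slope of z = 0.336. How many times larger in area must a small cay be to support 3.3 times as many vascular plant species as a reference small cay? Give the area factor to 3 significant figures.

34.9

(A₂/A₁)^0.336 = 3.3, so A₂/A₁ = 3.3^(1/0.336) = 3.3^2.976
ln(A₂/A₁) = ln 3.3 / 0.336 = 1.1939 / 0.336 = 3.5533
A₂/A₁ = e^3.5533 ≈ 34.93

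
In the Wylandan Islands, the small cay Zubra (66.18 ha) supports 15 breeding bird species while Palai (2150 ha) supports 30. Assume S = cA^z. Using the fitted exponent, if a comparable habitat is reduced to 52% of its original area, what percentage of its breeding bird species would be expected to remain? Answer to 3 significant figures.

z = ln(30/15) / ln(2150/66.18) = 0.6931 / 3.4808 = 0.1991
S_new/S_old = (A_new/A_old)^z = 0.52^0.1991 = exp(0.1991 × -0.6539) = 0.8779

87.8%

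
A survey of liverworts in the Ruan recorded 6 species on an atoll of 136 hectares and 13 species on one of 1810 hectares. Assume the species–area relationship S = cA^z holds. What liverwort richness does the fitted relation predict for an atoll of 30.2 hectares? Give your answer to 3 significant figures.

z = ln(13/6) / ln(1810/136) = 0.7732 / 2.5884 = 0.2987
c = 6 / 136^0.2987 = 6 / 4.338 = 1.383
S₃ = 1.383 × 30.2^0.2987 = 1.383 × 2.768 ≈ 3.828

3.83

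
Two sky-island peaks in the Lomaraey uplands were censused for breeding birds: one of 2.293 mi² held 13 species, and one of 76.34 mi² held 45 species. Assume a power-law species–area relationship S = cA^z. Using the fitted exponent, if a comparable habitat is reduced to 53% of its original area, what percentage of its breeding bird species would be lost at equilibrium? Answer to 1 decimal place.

z = ln(45/13) / ln(76.34/2.293) = 1.2417 / 3.5053 = 0.3542
S_new/S_old = (A_new/A_old)^z = 0.53^0.3542 = exp(0.3542 × -0.6349) = 0.7986
Fraction lost = 1 − 0.7986 = 0.2014

20.1%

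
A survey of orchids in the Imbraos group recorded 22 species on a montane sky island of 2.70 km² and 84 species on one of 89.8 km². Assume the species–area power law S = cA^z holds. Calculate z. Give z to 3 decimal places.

Taking logs: ln S = ln c + z ln A, so z = (ln S₂ − ln S₁)/(ln A₂ − ln A₁).
z = ln(84/22) / ln(89.8/2.7) = ln(3.818) / ln(33.26) = 1.3398 / 3.5043 = 0.3823

0.382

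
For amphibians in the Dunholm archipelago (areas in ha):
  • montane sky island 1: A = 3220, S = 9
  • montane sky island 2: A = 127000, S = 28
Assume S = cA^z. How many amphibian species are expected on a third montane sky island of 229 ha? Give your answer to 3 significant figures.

z = ln(28/9) / ln(127000/3220) = 1.1350 / 3.6748 = 0.3089
c = 9 / 3220^0.3089 = 9 / 12.12 = 0.7427
S₃ = 0.7427 × 229^0.3089 = 0.7427 × 5.356 ≈ 3.978

3.98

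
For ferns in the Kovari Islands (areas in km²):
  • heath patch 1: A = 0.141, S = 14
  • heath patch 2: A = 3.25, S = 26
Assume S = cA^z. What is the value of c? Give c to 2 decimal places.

20.61

z = ln(S₂/S₁) / ln(A₂/A₁) = ln(26/14) / ln(3.25/0.141) = 0.6190 / 3.1377 = 0.1973
c = S₁ / A₁^z = 14 / 0.141^0.1973 = 14 / 0.6794 = 20.61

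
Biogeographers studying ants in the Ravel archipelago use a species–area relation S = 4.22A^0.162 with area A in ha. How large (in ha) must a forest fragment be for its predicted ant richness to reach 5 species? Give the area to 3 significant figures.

5 = 4.22 × A^0.162  ⇒  A^0.162 = 5/4.22 = 1.185
ln A = ln(1.185) / 0.162 = 0.1696 / 0.162 = 1.0469
A = e^1.0469 ≈ 2.849 ha

2.85 ha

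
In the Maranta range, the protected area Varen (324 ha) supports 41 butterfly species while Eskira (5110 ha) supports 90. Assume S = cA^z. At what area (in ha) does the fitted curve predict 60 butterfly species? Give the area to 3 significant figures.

z = ln(90/41) / ln(5110/324) = 0.7862 / 2.7582 = 0.2851
c = 41 / 324^0.2851 = 41 / 5.196 = 7.891
A = (60/7.891)^(1/0.2851) ⇒ ln A = ln(7.603)/0.2851 = 7.1165
A = e^7.1165 ≈ 1232 ha

1230 ha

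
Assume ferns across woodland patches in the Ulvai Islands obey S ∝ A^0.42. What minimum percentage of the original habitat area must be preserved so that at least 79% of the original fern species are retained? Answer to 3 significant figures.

57.0%

Need (A_new/A_old)^0.42 = 0.79, so A_new/A_old = 0.79^(1/0.42) = 0.79^2.381
ln(A_new/A_old) = ln 0.79 / 0.42 = -0.2357 / 0.42 = -0.5612
A_new/A_old = e^-0.5612 ≈ 0.5705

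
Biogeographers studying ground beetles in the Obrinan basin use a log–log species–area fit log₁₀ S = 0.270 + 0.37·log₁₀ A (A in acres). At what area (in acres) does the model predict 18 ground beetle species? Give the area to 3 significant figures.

460 acres

18 = 1.862 × A^0.37  ⇒  A^0.37 = 18/1.862 = 9.667
ln A = ln(9.667) / 0.37 = 2.2687 / 0.37 = 6.1316
A = e^6.1316 ≈ 460.1 acres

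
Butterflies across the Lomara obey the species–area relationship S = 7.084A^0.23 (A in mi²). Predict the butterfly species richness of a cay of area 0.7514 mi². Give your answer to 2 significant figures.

6.6

S = 7.084 × 0.7514^0.23
ln S = ln 7.084 + 0.23 × ln 0.7514 = 1.9578 + 0.23 × -0.2858 = 1.8921
S = e^1.8921 ≈ 6.633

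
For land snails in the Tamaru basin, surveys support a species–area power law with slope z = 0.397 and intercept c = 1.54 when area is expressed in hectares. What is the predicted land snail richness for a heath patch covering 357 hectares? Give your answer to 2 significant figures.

S = 1.54 × 357^0.397 = 1.54 × 10.31 ≈ 15.88

16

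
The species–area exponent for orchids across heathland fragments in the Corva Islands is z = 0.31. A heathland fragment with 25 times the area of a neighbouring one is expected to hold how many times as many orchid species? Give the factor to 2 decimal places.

2.71

S₂/S₁ = (A₂/A₁)^z = 25^0.31
ln(S₂/S₁) = 0.31 × ln 25 = 0.31 × 3.2189 = 0.9979
S₂/S₁ = e^0.9979 ≈ 2.712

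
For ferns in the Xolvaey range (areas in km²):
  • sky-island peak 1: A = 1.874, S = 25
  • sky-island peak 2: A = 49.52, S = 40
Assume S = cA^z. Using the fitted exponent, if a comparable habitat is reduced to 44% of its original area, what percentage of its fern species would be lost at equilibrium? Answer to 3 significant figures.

z = ln(40/25) / ln(49.52/1.874) = 0.4700 / 3.2743 = 0.1435
S_new/S_old = (A_new/A_old)^z = 0.44^0.1435 = exp(0.1435 × -0.8210) = 0.8888
Fraction lost = 1 − 0.8888 = 0.1112

11.1%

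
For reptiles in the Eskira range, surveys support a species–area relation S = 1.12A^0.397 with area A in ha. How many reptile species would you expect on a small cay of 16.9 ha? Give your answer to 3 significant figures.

S = 1.12 × 16.9^0.397 = 1.12 × 3.072 ≈ 3.441

3.44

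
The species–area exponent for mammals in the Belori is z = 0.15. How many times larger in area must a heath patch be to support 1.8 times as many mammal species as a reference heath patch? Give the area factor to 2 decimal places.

50.33

(A₂/A₁)^0.15 = 1.8, so A₂/A₁ = 1.8^(1/0.15) = 1.8^6.667
ln(A₂/A₁) = ln 1.8 / 0.15 = 0.5878 / 0.15 = 3.9186
A₂/A₁ = e^3.9186 ≈ 50.33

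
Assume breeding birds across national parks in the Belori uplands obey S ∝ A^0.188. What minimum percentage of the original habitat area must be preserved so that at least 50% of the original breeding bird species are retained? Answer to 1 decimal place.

2.5%

Need (A_new/A_old)^0.188 = 0.5, so A_new/A_old = 0.5^(1/0.188) = 0.5^5.319
ln(A_new/A_old) = ln 0.5 / 0.188 = -0.6931 / 0.188 = -3.6870
A_new/A_old = e^-3.6870 ≈ 0.02505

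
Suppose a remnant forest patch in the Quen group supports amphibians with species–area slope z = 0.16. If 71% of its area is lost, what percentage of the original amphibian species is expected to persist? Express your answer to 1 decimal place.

82.0%

S_new/S_old = (A_new/A_old)^z = 0.29^0.16
= exp(0.16 × ln 0.29) = exp(0.16 × -1.2379) = exp(-0.1981) ≈ 0.8203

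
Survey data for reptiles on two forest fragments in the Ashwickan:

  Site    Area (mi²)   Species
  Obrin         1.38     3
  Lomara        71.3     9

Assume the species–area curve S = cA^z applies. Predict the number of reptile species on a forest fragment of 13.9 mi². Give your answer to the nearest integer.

6

z = ln(9/3) / ln(71.3/1.38) = 1.0986 / 3.9448 = 0.2785
c = 3 / 1.38^0.2785 = 3 / 1.094 = 2.743
S₃ = 2.743 × 13.9^0.2785 = 2.743 × 2.081 ≈ 5.708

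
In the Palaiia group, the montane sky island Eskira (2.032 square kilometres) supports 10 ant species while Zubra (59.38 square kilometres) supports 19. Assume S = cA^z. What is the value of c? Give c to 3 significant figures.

z = ln(S₂/S₁) / ln(A₂/A₁) = ln(19/10) / ln(59.38/2.032) = 0.6419 / 3.3749 = 0.1902
c = S₁ / A₁^z = 10 / 2.032^0.1902 = 10 / 1.144 = 8.739

8.74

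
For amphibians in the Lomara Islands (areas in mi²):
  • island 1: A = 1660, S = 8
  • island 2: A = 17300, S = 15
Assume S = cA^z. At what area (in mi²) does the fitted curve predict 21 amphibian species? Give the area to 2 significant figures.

z = ln(15/8) / ln(17300/1660) = 0.6286 / 2.3439 = 0.2682
c = 8 / 1660^0.2682 = 8 / 7.305 = 1.095
A = (21/1.095)^(1/0.2682) ⇒ ln A = ln(19.17)/0.2682 = 11.0131
A = e^11.0131 ≈ 60661 mi²

61000 mi²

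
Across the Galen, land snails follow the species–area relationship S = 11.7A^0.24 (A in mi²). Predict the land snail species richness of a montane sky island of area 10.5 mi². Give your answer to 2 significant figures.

21

S = 11.7 × 10.5^0.24
ln S = ln 11.7 + 0.24 × ln 10.5 = 2.4596 + 0.24 × 2.3514 = 3.0239
S = e^3.0239 ≈ 20.57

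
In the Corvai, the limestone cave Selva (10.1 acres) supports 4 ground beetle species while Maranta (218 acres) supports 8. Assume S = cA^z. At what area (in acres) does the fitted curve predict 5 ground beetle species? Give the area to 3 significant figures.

z = ln(8/4) / ln(218/10.1) = 0.6931 / 3.0720 = 0.2256
c = 4 / 10.1^0.2256 = 4 / 1.685 = 2.374
A = (5/2.374)^(1/0.2256) ⇒ ln A = ln(2.106)/0.2256 = 3.3015
A = e^3.3015 ≈ 27.15 acres

27.2 acres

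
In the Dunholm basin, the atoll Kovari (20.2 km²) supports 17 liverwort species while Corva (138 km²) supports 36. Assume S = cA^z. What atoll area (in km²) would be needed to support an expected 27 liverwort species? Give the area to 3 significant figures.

z = ln(36/17) / ln(138/20.2) = 0.7503 / 1.9216 = 0.3905
c = 17 / 20.2^0.3905 = 17 / 3.234 = 5.257
A = (27/5.257)^(1/0.3905) ⇒ ln A = ln(5.136)/0.3905 = 4.1905
A = e^4.1905 ≈ 66.05 km²

66.1 km²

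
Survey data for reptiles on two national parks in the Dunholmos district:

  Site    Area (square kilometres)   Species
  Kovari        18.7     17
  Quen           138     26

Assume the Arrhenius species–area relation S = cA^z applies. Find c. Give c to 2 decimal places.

z = ln(S₂/S₁) / ln(A₂/A₁) = ln(26/17) / ln(138/18.7) = 0.4249 / 1.9987 = 0.2126
c = S₁ / A₁^z = 17 / 18.7^0.2126 = 17 / 1.864 = 9.122

9.12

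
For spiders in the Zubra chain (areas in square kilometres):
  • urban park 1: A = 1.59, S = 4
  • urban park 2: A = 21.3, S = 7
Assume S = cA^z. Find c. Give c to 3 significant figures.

z = ln(S₂/S₁) / ln(A₂/A₁) = ln(7/4) / ln(21.3/1.59) = 0.5596 / 2.5950 = 0.2157
c = S₁ / A₁^z = 4 / 1.59^0.2157 = 4 / 1.105 = 3.619

3.62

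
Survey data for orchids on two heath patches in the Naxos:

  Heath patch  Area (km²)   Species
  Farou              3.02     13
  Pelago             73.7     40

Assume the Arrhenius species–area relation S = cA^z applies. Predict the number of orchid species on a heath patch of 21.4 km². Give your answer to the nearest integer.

26

z = ln(40/13) / ln(73.7/3.02) = 1.1239 / 3.1947 = 0.3518
c = 13 / 3.02^0.3518 = 13 / 1.475 = 8.812
S₃ = 8.812 × 21.4^0.3518 = 8.812 × 2.938 ≈ 25.89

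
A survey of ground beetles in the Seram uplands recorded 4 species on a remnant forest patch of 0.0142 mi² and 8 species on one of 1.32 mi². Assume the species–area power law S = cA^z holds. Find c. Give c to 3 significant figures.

7.67

z = ln(S₂/S₁) / ln(A₂/A₁) = ln(8/4) / ln(1.32/0.0142) = 0.6931 / 4.5321 = 0.1529
c = S₁ / A₁^z = 4 / 0.0142^0.1529 = 4 / 0.5217 = 7.667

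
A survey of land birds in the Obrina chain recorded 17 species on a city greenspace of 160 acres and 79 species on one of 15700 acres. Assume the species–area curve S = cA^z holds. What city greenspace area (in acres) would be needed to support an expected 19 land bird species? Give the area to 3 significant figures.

223 acres

z = ln(79/17) / ln(15700/160) = 1.5362 / 4.5862 = 0.3350
c = 17 / 160^0.3350 = 17 / 5.474 = 3.106
A = (19/3.106)^(1/0.3350) ⇒ ln A = ln(6.118)/0.3350 = 5.4072
A = e^5.4072 ≈ 223 acres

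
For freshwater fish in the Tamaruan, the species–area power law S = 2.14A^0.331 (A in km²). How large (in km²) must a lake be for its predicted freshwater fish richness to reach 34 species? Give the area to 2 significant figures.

4300 km²

34 = 2.14 × A^0.331  ⇒  A^0.331 = 34/2.14 = 15.89
ln A = ln(15.89) / 0.331 = 2.7656 / 0.331 = 8.3552
A = e^8.3552 ≈ 4252 km²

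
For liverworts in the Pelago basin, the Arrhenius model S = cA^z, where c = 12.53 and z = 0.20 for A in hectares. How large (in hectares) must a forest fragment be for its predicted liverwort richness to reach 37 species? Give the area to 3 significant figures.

225 hectares

37 = 12.53 × A^0.2  ⇒  A^0.2 = 37/12.53 = 2.953
ln A = ln(2.953) / 0.2 = 1.0828 / 0.2 = 5.4140
A = e^5.4140 ≈ 224.5 hectares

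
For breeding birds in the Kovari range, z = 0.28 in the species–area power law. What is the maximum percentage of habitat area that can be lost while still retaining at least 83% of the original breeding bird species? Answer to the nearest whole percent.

Need (A_new/A_old)^0.28 = 0.83, so A_new/A_old = 0.83^(1/0.28) = 0.83^3.571
ln(A_new/A_old) = ln 0.83 / 0.28 = -0.1863 / 0.28 = -0.6655
A_new/A_old = e^-0.6655 ≈ 0.514
Fraction that can be lost = 1 − 0.514 = 0.486

49%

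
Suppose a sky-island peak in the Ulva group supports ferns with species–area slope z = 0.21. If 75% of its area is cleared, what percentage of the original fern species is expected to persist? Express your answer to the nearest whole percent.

S_new/S_old = (A_new/A_old)^z = 0.25^0.21
= exp(0.21 × ln 0.25) = exp(0.21 × -1.3863) = exp(-0.2911) ≈ 0.7474

75%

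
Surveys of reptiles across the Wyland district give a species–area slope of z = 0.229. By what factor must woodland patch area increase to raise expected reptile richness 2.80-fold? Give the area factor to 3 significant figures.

(A₂/A₁)^0.229 = 2.8, so A₂/A₁ = 2.8^(1/0.229) = 2.8^4.367
ln(A₂/A₁) = ln 2.8 / 0.229 = 1.0296 / 0.229 = 4.4962
A₂/A₁ = e^4.4962 ≈ 89.67

89.7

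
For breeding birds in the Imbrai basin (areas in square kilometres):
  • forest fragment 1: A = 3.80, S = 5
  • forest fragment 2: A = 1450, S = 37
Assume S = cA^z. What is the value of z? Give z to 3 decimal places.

0.337

Taking logs: ln S = ln c + z ln A, so z = (ln S₂ − ln S₁)/(ln A₂ − ln A₁).
z = ln(37/5) / ln(1450/3.8) = ln(7.4) / ln(381.6) = 2.0015 / 5.9443 = 0.3367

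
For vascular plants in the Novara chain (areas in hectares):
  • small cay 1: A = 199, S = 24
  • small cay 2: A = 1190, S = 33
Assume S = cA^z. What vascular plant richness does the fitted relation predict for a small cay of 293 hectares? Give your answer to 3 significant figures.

25.7

z = ln(33/24) / ln(1190/199) = 0.3185 / 1.7884 = 0.1781
c = 24 / 199^0.1781 = 24 / 2.567 = 9.351
S₃ = 9.351 × 293^0.1781 = 9.351 × 2.75 ≈ 25.71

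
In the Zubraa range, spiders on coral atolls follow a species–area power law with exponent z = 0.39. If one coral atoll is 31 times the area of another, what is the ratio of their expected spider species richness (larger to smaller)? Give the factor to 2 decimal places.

S₂/S₁ = (A₂/A₁)^z = 31^0.39
ln(S₂/S₁) = 0.39 × ln 31 = 0.39 × 3.4340 = 1.3393
S₂/S₁ = e^1.3393 ≈ 3.816

3.82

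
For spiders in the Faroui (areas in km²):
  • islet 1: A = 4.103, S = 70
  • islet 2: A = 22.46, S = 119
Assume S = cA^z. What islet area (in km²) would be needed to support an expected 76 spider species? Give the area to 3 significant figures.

5.34 km²

z = ln(119/70) / ln(22.46/4.103) = 0.5306 / 1.7000 = 0.3121
c = 70 / 4.103^0.3121 = 70 / 1.554 = 45.05
A = (76/45.05)^(1/0.3121) ⇒ ln A = ln(1.687)/0.3121 = 1.6752
A = e^1.6752 ≈ 5.34 km²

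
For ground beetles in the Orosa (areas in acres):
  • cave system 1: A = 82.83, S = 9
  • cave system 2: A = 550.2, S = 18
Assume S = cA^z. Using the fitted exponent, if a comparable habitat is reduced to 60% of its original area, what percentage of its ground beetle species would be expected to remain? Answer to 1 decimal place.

82.9%

z = ln(18/9) / ln(550.2/82.83) = 0.6931 / 1.8935 = 0.3661
S_new/S_old = (A_new/A_old)^z = 0.6^0.3661 = exp(0.3661 × -0.5108) = 0.8294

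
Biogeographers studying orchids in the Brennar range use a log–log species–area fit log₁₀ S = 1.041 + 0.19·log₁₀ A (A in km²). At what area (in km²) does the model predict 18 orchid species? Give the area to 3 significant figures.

13.4 km²

18 = 10.99 × A^0.19  ⇒  A^0.19 = 18/10.99 = 1.638
ln A = ln(1.638) / 0.19 = 0.4934 / 0.19 = 2.5967
A = e^2.5967 ≈ 13.42 km²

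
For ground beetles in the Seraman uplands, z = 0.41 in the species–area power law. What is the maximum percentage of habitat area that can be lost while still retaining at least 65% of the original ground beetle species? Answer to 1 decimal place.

Need (A_new/A_old)^0.41 = 0.65, so A_new/A_old = 0.65^(1/0.41) = 0.65^2.439
ln(A_new/A_old) = ln 0.65 / 0.41 = -0.4308 / 0.41 = -1.0507
A_new/A_old = e^-1.0507 ≈ 0.3497
Fraction that can be lost = 1 − 0.3497 = 0.6503

65.0%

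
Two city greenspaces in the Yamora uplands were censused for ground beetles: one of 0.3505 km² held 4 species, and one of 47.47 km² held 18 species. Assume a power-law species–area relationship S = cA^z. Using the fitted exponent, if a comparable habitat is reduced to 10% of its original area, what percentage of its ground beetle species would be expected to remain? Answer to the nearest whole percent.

49%

z = ln(18/4) / ln(47.47/0.3505) = 1.5041 / 4.9085 = 0.3064
S_new/S_old = (A_new/A_old)^z = 0.1^0.3064 = exp(0.3064 × -2.3026) = 0.4938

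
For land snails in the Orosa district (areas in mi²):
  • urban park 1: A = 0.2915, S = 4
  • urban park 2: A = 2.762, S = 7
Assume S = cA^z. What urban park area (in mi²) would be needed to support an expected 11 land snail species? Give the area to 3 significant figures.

z = ln(7/4) / ln(2.762/0.2915) = 0.5596 / 2.2487 = 0.2489
c = 4 / 0.2915^0.2489 = 4 / 0.7358 = 5.436
A = (11/5.436)^(1/0.2489) ⇒ ln A = ln(2.023)/0.2489 = 2.8321
A = e^2.8321 ≈ 16.98 mi²

17.0 mi²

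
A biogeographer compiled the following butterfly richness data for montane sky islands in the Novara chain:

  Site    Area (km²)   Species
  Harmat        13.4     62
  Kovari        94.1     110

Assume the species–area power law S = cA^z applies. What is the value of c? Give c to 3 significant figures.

28.9

z = ln(S₂/S₁) / ln(A₂/A₁) = ln(110/62) / ln(94.1/13.4) = 0.5733 / 1.9491 = 0.2942
c = S₁ / A₁^z = 62 / 13.4^0.2942 = 62 / 2.146 = 28.9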